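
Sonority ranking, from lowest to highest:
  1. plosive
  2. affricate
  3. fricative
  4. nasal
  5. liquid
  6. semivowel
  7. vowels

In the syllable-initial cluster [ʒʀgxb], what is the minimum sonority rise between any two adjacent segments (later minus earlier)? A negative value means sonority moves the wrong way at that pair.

-4

/ʒ/: fricative = 3.
/ʀ/: liquid = 5.
/g/: plosive = 1.
/x/: fricative = 3.
/b/: plosive = 1.
/ʒ/→/ʀ/: change +2.
/ʀ/→/g/: change -4.
/g/→/x/: change +2.
/x/→/b/: change -2.
Minimum = -4.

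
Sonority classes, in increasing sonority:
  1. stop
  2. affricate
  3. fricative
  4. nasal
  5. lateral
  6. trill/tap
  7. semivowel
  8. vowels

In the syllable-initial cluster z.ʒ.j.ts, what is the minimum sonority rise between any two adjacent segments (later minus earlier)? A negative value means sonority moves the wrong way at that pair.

-5

/z/: fricative = 3.
/ʒ/: fricative = 3.
/j/: semivowel = 7.
/ts/: affricate = 2.
/z/→/ʒ/: change +0.
/ʒ/→/j/: change +4.
/j/→/ts/: change -5.
Minimum = -5.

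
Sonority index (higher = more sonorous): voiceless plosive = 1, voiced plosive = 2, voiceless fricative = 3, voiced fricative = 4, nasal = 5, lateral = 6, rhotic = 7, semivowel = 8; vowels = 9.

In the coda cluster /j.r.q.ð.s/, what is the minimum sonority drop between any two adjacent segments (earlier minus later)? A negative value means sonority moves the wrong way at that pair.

/j/: semivowel = 8.
/r/: rhotic = 7.
/q/: voiceless plosive = 1.
/ð/: voiced fricative = 4.
/s/: voiceless fricative = 3.
/j/→/r/: change +1.
/r/→/q/: change +6.
/q/→/ð/: change -3.
/ð/→/s/: change +1.
Minimum = -3.

-3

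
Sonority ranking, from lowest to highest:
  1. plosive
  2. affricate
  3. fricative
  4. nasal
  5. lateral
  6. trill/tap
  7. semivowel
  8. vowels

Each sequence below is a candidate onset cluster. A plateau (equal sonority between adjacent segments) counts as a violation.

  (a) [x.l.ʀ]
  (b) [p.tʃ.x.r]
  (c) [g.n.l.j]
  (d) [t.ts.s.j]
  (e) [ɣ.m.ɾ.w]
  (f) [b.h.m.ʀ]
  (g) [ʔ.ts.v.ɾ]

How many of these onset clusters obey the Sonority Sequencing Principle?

7

(a) sonority 3-5-6: well-formed.
(b) sonority 1-2-3-6: well-formed.
(c) sonority 1-4-5-7: well-formed.
(d) sonority 1-2-3-7: well-formed.
(e) sonority 3-4-6-7: well-formed.
(f) sonority 1-3-4-6: well-formed.
(g) sonority 1-2-3-6: well-formed.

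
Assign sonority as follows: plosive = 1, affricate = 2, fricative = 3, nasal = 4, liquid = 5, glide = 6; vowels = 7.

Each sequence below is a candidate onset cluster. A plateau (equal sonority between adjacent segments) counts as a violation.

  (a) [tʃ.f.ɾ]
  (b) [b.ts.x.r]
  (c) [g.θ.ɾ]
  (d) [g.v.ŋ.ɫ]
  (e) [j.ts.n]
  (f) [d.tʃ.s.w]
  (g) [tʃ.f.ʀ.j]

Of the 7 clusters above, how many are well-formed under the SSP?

(a) 2-3-5 → obeys
(b) 1-2-3-5 → obeys
(c) 1-3-5 → obeys
(d) 1-3-4-5 → obeys
(e) 6-2-4 → violates
(f) 1-2-3-6 → obeys
(g) 2-3-5-6 → obeys

6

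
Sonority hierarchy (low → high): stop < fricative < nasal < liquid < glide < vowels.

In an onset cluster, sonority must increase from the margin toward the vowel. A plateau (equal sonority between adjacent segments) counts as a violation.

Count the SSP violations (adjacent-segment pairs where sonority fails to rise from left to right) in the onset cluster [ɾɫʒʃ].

3

/ɾ/ — liquid, sonority 4.
/ɫ/ — liquid, sonority 4.
/ʒ/ — fricative, sonority 2.
/ʃ/ — fricative, sonority 2.
/ɾ/→/ɫ/: 4→4 (plateau) — violation.
/ɫ/→/ʒ/: 4→2 (does not rise) — violation.
/ʒ/→/ʃ/: 2→2 (plateau) — violation.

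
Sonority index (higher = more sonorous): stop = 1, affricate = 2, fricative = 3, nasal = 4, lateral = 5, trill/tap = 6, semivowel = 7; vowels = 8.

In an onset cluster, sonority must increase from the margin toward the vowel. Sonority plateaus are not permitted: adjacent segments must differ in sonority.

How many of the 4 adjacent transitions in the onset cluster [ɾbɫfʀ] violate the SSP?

2

/ɾ/: trill/tap = 6.
/b/: stop = 1.
/ɫ/: lateral = 5.
/f/: fricative = 3.
/ʀ/: trill/tap = 6.
/ɾ/→/b/: 6→1 (does not rise) — violation.
/b/→/ɫ/: 1→5 (rises) — ok.
/ɫ/→/f/: 5→3 (does not rise) — violation.
/f/→/ʀ/: 3→6 (rises) — ok.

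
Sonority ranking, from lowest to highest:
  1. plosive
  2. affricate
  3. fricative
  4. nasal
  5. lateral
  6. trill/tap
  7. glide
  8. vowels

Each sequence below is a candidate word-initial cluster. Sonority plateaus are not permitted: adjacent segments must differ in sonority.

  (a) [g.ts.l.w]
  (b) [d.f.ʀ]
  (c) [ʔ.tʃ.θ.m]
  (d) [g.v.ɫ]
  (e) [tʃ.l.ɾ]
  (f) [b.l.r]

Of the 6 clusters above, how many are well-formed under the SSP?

(a) sonority 1-2-5-7: well-formed.
(b) sonority 1-3-6: well-formed.
(c) sonority 1-2-3-4: well-formed.
(d) sonority 1-3-5: well-formed.
(e) sonority 2-5-6: well-formed.
(f) sonority 1-5-6: well-formed.

6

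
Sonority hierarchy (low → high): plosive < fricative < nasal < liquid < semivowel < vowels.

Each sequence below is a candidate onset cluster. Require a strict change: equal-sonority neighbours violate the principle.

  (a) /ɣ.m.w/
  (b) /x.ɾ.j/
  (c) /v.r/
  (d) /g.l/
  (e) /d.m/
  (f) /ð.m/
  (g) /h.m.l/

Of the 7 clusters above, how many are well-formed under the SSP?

7

(a) sonority 2-3-5: well-formed.
(b) sonority 2-4-5: well-formed.
(c) sonority 2-4: well-formed.
(d) sonority 1-4: well-formed.
(e) sonority 1-3: well-formed.
(f) sonority 2-3: well-formed.
(g) sonority 2-3-4: well-formed.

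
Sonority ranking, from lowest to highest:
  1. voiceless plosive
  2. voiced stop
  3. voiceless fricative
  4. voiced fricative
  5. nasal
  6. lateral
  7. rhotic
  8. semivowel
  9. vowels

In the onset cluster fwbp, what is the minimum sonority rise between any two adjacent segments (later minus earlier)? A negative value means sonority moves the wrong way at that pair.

/f/ — voiceless fricative, sonority 3.
/w/ — semivowel, sonority 8.
/b/ — voiced stop, sonority 2.
/p/ — voiceless plosive, sonority 1.
/f/→/w/: change +5.
/w/→/b/: change -6.
/b/→/p/: change -1.
Minimum = -6.

-6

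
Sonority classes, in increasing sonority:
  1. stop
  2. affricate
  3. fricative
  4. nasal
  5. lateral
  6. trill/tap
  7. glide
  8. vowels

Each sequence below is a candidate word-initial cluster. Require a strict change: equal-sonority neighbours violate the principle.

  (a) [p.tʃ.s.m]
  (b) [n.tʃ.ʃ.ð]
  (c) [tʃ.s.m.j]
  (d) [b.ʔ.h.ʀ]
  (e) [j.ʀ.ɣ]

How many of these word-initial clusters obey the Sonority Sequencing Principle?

(a) sonority 1-2-3-4: well-formed.
(b) sonority 4-2-3-3: ill-formed.
(c) sonority 2-3-4-7: well-formed.
(d) sonority 1-1-3-6: ill-formed.
(e) sonority 7-6-3: ill-formed.

2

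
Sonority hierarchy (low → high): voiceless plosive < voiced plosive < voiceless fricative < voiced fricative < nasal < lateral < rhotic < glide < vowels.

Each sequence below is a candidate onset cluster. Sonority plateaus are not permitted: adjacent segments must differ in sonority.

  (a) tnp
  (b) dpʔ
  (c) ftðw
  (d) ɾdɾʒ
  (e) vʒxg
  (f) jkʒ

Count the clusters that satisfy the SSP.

0

(a) 1-5-1 → violates
(b) 2-1-1 → violates
(c) 3-1-4-8 → violates
(d) 7-2-7-4 → violates
(e) 4-4-3-2 → violates
(f) 8-1-4 → violates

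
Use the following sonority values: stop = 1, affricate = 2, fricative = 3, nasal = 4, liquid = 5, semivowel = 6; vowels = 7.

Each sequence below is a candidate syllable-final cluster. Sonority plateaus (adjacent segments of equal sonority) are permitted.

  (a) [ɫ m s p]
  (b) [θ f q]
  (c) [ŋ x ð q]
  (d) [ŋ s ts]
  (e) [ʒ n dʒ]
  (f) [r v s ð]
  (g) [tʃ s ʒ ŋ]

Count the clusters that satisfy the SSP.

5

(a) sonority 5-4-3-1: well-formed.
(b) sonority 3-3-1: well-formed.
(c) sonority 4-3-3-1: well-formed.
(d) sonority 4-3-2: well-formed.
(e) sonority 3-4-2: ill-formed.
(f) sonority 5-3-3-3: well-formed.
(g) sonority 2-3-3-4: ill-formed.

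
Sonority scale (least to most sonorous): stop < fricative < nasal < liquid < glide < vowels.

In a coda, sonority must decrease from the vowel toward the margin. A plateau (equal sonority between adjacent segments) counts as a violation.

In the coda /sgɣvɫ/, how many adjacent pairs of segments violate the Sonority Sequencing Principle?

3

/s/: fricative = 2.
/g/: stop = 1.
/ɣ/: fricative = 2.
/v/: fricative = 2.
/ɫ/: liquid = 4.
/s/→/g/: 2→1 (falls) — ok.
/g/→/ɣ/: 1→2 (does not fall) — violation.
/ɣ/→/v/: 2→2 (plateau) — violation.
/v/→/ɫ/: 2→4 (does not fall) — violation.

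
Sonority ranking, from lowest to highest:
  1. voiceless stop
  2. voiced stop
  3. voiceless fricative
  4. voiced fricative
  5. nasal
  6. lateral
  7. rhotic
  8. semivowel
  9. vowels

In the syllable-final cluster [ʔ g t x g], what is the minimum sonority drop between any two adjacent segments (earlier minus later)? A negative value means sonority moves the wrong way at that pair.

-2

/ʔ/ — voiceless stop, sonority 1.
/g/ — voiced stop, sonority 2.
/t/ — voiceless stop, sonority 1.
/x/ — voiceless fricative, sonority 3.
/g/ — voiced stop, sonority 2.
/ʔ/→/g/: change -1.
/g/→/t/: change +1.
/t/→/x/: change -2.
/x/→/g/: change +1.
Minimum = -2.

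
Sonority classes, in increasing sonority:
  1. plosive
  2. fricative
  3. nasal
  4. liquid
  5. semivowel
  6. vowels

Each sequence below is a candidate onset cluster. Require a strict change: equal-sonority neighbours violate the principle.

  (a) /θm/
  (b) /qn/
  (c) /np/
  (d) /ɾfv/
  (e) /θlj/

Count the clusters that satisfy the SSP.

(a) 2-3 → obeys
(b) 1-3 → obeys
(c) 3-1 → violates
(d) 4-2-2 → violates
(e) 2-4-5 → obeys

3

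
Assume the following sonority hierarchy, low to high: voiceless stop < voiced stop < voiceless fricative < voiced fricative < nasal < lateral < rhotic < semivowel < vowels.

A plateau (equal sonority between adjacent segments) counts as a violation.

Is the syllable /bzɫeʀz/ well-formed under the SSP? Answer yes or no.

Onset: /b/ is a voiced stop (sonority 2), /z/ is a voiced fricative (sonority 4), /ɫ/ is a lateral (sonority 6); then the nucleus /e/ (sonority 9).
Onset profile 2-4-6-9 — rises to the nucleus.
Coda: /ʀ/ is a rhotic (sonority 7), /z/ is a voiced fricative (sonority 4).
Coda profile 9-7-4 — falls from the nucleus.

yes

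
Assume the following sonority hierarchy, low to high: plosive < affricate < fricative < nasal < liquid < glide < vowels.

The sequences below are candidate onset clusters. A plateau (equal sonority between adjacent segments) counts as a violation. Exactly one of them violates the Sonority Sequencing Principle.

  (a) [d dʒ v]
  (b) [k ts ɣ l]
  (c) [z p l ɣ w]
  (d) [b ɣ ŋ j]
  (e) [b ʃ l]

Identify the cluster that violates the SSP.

(a) [d dʒ v]: profile 1-2-3 — obeys.
(b) [k ts ɣ l]: profile 1-2-3-5 — obeys.
(c) [z p l ɣ w]: profile 3-1-5-3-6 — violates.
(d) [b ɣ ŋ j]: profile 1-3-4-6 — obeys.
(e) [b ʃ l]: profile 1-3-5 — obeys.

c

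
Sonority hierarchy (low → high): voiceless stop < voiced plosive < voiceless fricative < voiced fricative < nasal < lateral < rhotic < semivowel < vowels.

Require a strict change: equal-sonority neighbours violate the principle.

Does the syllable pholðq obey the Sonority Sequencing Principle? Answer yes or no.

yes

Onset: /p/ is a voiceless stop (sonority 1), /h/ is a voiceless fricative (sonority 3); then the nucleus /o/ (sonority 9).
Onset profile 1-3-9 — rises to the nucleus.
Coda: /l/ is a lateral (sonority 6), /ð/ is a voiced fricative (sonority 4), /q/ is a voiceless stop (sonority 1).
Coda profile 9-6-4-1 — falls from the nucleus.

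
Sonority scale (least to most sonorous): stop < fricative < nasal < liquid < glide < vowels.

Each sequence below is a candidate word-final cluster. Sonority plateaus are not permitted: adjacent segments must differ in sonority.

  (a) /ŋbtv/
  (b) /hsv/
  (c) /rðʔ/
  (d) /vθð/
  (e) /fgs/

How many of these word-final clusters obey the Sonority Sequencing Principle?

1

(a) /ŋbtv/: profile 3-1-1-2 — violates.
(b) /hsv/: profile 2-2-2 — violates.
(c) /rðʔ/: profile 4-2-1 — obeys.
(d) /vθð/: profile 2-2-2 — violates.
(e) /fgs/: profile 2-1-2 — violates.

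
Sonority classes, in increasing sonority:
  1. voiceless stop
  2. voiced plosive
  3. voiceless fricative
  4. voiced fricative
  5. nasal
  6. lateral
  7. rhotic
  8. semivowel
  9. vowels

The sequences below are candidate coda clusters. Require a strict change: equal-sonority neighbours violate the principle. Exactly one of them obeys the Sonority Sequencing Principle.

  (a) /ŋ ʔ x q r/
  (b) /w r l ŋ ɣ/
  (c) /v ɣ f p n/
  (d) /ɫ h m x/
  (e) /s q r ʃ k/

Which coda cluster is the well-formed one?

b

(a) /ŋ ʔ x q r/: profile 5-1-3-1-7 — violates.
(b) /w r l ŋ ɣ/: profile 8-7-6-5-4 — obeys.
(c) /v ɣ f p n/: profile 4-4-3-1-5 — violates.
(d) /ɫ h m x/: profile 6-3-5-3 — violates.
(e) /s q r ʃ k/: profile 3-1-7-3-1 — violates.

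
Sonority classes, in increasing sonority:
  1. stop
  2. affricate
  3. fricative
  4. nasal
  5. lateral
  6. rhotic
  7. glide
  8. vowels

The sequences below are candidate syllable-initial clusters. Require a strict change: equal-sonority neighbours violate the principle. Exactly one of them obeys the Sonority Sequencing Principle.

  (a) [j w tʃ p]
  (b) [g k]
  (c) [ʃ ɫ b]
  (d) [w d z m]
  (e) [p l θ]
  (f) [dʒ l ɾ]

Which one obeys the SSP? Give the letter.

(a) [j w tʃ p]: profile 7-7-2-1 — violates.
(b) [g k]: profile 1-1 — violates.
(c) [ʃ ɫ b]: profile 3-5-1 — violates.
(d) [w d z m]: profile 7-1-3-4 — violates.
(e) [p l θ]: profile 1-5-3 — violates.
(f) [dʒ l ɾ]: profile 2-5-6 — obeys.

f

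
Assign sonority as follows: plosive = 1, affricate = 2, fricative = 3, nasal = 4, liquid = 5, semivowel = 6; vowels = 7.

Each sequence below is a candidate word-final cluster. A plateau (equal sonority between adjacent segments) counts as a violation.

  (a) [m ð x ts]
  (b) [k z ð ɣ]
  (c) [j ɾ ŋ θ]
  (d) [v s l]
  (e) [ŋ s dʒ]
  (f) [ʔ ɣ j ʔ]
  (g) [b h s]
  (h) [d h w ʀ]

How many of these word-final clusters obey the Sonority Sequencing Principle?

2

(a) [m ð x ts]: profile 4-3-3-2 — violates.
(b) [k z ð ɣ]: profile 1-3-3-3 — violates.
(c) [j ɾ ŋ θ]: profile 6-5-4-3 — obeys.
(d) [v s l]: profile 3-3-5 — violates.
(e) [ŋ s dʒ]: profile 4-3-2 — obeys.
(f) [ʔ ɣ j ʔ]: profile 1-3-6-1 — violates.
(g) [b h s]: profile 1-3-3 — violates.
(h) [d h w ʀ]: profile 1-3-6-5 — violates.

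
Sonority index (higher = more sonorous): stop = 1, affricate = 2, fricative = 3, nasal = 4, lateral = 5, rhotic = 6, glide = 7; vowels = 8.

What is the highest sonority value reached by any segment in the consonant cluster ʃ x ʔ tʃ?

/ʃ/ is a fricative (sonority 3).
/x/ is a fricative (sonority 3).
/ʔ/ is a stop (sonority 1).
/tʃ/ is an affricate (sonority 2).
The maximum is 3.

3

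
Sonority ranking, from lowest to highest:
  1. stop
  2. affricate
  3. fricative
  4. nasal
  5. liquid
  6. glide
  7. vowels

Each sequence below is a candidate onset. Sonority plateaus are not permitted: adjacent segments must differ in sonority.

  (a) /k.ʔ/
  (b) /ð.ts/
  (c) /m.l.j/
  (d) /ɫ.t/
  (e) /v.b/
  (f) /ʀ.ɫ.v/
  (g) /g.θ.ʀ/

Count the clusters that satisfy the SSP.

2

(a) sonority 1-1: ill-formed.
(b) sonority 3-2: ill-formed.
(c) sonority 4-5-6: well-formed.
(d) sonority 5-1: ill-formed.
(e) sonority 3-1: ill-formed.
(f) sonority 5-5-3: ill-formed.
(g) sonority 1-3-5: well-formed.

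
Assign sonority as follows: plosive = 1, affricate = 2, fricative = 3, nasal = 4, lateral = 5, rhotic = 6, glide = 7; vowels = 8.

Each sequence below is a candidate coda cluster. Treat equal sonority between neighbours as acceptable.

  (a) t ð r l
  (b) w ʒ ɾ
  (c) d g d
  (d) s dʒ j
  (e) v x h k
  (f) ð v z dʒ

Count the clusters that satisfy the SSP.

(a) t ð r l: profile 1-3-6-5 — violates.
(b) w ʒ ɾ: profile 7-3-6 — violates.
(c) d g d: profile 1-1-1 — obeys.
(d) s dʒ j: profile 3-2-7 — violates.
(e) v x h k: profile 3-3-3-1 — obeys.
(f) ð v z dʒ: profile 3-3-3-2 — obeys.

3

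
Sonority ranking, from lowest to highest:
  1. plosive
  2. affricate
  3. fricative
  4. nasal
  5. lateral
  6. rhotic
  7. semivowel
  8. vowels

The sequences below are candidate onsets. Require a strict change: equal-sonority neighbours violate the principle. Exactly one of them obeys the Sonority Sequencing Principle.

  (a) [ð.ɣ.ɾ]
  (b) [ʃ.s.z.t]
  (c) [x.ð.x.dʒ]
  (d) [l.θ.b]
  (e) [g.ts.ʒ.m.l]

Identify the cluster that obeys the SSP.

e

(a) [ð.ɣ.ɾ]: profile 3-3-6 — violates.
(b) [ʃ.s.z.t]: profile 3-3-3-1 — violates.
(c) [x.ð.x.dʒ]: profile 3-3-3-2 — violates.
(d) [l.θ.b]: profile 5-3-1 — violates.
(e) [g.ts.ʒ.m.l]: profile 1-2-3-4-5 — obeys.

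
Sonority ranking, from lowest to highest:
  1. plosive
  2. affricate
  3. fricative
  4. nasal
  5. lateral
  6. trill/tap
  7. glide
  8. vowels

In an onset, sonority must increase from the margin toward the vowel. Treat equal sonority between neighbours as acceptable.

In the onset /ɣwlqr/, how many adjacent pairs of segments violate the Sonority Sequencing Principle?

/ɣ/: fricative = 3.
/w/: glide = 7.
/l/: lateral = 5.
/q/: plosive = 1.
/r/: trill/tap = 6.
/ɣ/→/w/: 3→7 (rises) — ok.
/w/→/l/: 7→5 (does not rise) — violation.
/l/→/q/: 5→1 (does not rise) — violation.
/q/→/r/: 1→6 (rises) — ok.

2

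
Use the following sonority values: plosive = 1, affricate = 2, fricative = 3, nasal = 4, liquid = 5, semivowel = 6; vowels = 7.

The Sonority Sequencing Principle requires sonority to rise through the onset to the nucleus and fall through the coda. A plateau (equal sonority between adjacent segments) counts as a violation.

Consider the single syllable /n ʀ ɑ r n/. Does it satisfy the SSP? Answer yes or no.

yes

Onset: /n/ is a nasal (sonority 4), /ʀ/ is a liquid (sonority 5); then the nucleus /ɑ/ (sonority 7).
Onset profile 4-5-7 — rises to the nucleus.
Coda: /r/ is a liquid (sonority 5), /n/ is a nasal (sonority 4).
Coda profile 7-5-4 — falls from the nucleus.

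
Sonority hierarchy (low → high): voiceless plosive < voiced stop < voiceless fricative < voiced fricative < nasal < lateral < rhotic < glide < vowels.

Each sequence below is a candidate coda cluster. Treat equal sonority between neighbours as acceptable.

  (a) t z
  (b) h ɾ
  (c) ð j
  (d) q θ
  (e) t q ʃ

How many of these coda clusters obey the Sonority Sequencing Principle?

(a) t z: profile 1-4 — violates.
(b) h ɾ: profile 3-7 — violates.
(c) ð j: profile 4-8 — violates.
(d) q θ: profile 1-3 — violates.
(e) t q ʃ: profile 1-1-3 — violates.

0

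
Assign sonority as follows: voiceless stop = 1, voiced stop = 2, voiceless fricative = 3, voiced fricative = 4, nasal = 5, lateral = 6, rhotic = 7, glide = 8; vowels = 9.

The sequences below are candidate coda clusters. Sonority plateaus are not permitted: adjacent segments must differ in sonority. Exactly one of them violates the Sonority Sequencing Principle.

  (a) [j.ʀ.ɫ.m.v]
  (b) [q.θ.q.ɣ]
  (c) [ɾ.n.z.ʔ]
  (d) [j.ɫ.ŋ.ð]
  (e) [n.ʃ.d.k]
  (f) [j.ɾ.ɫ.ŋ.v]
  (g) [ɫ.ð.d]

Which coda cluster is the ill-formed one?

(a) 8-7-6-5-4 → obeys
(b) 1-3-1-4 → violates
(c) 7-5-4-1 → obeys
(d) 8-6-5-4 → obeys
(e) 5-3-2-1 → obeys
(f) 8-7-6-5-4 → obeys
(g) 6-4-2 → obeys

b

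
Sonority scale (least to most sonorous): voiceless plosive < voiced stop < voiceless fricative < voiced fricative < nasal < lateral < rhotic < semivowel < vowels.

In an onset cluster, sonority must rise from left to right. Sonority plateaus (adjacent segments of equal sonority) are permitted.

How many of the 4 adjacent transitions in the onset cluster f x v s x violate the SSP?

1

/f/: voiceless fricative = 3.
/x/: voiceless fricative = 3.
/v/: voiced fricative = 4.
/s/: voiceless fricative = 3.
/x/: voiceless fricative = 3.
/f/→/x/: 3→3 (plateau, allowed) — ok.
/x/→/v/: 3→4 (rises) — ok.
/v/→/s/: 4→3 (does not rise) — violation.
/s/→/x/: 3→3 (plateau, allowed) — ok.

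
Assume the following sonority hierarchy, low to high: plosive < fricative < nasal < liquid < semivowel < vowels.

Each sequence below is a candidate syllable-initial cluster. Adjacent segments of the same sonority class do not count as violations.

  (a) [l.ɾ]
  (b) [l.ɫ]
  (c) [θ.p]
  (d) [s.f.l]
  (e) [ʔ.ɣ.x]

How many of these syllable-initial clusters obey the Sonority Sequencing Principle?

4

(a) 4-4 → obeys
(b) 4-4 → obeys
(c) 2-1 → violates
(d) 2-2-4 → obeys
(e) 1-2-2 → obeys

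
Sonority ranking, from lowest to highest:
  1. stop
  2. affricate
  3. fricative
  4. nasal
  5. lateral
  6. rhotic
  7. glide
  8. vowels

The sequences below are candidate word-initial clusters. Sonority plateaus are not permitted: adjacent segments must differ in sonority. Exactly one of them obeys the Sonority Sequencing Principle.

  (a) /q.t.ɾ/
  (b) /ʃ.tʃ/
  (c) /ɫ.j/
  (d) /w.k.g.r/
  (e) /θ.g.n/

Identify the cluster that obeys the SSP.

c

(a) 1-1-6 → violates
(b) 3-2 → violates
(c) 5-7 → obeys
(d) 7-1-1-6 → violates
(e) 3-1-4 → violates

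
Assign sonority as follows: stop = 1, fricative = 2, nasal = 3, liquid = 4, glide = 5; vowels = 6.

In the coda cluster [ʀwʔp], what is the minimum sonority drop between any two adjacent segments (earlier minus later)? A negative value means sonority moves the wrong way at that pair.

/ʀ/ is a liquid (sonority 4).
/w/ is a glide (sonority 5).
/ʔ/ is a stop (sonority 1).
/p/ is a stop (sonority 1).
/ʀ/→/w/: change -1.
/w/→/ʔ/: change +4.
/ʔ/→/p/: change +0.
Minimum = -1.

-1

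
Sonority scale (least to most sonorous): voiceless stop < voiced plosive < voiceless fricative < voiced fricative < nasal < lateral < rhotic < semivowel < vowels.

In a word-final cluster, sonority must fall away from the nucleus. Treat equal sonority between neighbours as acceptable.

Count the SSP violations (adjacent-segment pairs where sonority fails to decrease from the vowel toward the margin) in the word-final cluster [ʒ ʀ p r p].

/ʒ/ is a voiced fricative (sonority 4).
/ʀ/ is a rhotic (sonority 7).
/p/ is a voiceless stop (sonority 1).
/r/ is a rhotic (sonority 7).
/p/ is a voiceless stop (sonority 1).
/ʒ/→/ʀ/: 4→7 (does not fall) — violation.
/ʀ/→/p/: 7→1 (falls) — ok.
/p/→/r/: 1→7 (does not fall) — violation.
/r/→/p/: 7→1 (falls) — ok.

2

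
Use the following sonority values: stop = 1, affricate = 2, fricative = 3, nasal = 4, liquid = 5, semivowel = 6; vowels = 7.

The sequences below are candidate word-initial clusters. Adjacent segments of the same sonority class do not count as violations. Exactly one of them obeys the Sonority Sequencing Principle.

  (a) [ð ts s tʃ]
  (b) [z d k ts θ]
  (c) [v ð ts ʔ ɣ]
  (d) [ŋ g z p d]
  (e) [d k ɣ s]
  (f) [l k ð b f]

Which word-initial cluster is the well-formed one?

(a) sonority 3-2-3-2: ill-formed.
(b) sonority 3-1-1-2-3: ill-formed.
(c) sonority 3-3-2-1-3: ill-formed.
(d) sonority 4-1-3-1-1: ill-formed.
(e) sonority 1-1-3-3: well-formed.
(f) sonority 5-1-3-1-3: ill-formed.

e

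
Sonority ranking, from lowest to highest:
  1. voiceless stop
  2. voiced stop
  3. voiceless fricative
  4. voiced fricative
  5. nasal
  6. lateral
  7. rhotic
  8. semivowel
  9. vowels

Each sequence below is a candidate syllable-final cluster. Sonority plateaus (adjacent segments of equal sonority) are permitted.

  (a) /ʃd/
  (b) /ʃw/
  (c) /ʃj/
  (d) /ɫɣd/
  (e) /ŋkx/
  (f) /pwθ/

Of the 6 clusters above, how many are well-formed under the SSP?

2

(a) 3-2 → obeys
(b) 3-8 → violates
(c) 3-8 → violates
(d) 6-4-2 → obeys
(e) 5-1-3 → violates
(f) 1-8-3 → violates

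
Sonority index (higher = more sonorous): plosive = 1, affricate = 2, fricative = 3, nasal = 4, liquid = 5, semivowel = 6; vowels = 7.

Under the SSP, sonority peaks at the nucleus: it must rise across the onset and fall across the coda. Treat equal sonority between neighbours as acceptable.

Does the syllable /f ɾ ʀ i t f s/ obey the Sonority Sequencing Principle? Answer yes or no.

no

Onset: /f/ is a fricative (sonority 3), /ɾ/ is a liquid (sonority 5), /ʀ/ is a liquid (sonority 5); then the nucleus /i/ (sonority 7).
Onset profile 3-5-5-7 — rises to the nucleus.
Coda: /t/ is a plosive (sonority 1), /f/ is a fricative (sonority 3), /s/ is a fricative (sonority 3).
Coda profile 7-1-3-3 — does not fall throughout.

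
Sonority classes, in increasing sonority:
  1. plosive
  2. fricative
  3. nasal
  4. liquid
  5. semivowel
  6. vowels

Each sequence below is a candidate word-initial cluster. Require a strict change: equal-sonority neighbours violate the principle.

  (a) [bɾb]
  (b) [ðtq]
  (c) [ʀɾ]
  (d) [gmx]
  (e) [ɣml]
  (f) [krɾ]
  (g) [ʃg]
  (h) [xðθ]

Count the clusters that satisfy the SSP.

1

(a) 1-4-1 → violates
(b) 2-1-1 → violates
(c) 4-4 → violates
(d) 1-3-2 → violates
(e) 2-3-4 → obeys
(f) 1-4-4 → violates
(g) 2-1 → violates
(h) 2-2-2 → violates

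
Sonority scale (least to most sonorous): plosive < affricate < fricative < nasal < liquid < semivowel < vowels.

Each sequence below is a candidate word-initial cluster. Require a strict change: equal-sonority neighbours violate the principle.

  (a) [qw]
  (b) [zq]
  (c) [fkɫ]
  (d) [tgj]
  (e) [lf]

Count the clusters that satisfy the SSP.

1

(a) 1-6 → obeys
(b) 3-1 → violates
(c) 3-1-5 → violates
(d) 1-1-6 → violates
(e) 5-3 → violates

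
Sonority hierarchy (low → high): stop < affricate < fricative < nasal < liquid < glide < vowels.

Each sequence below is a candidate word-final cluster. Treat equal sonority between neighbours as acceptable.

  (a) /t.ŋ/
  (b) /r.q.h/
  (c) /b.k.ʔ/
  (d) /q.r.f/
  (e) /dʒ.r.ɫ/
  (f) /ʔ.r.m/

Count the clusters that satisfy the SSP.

(a) /t.ŋ/: profile 1-4 — violates.
(b) /r.q.h/: profile 5-1-3 — violates.
(c) /b.k.ʔ/: profile 1-1-1 — obeys.
(d) /q.r.f/: profile 1-5-3 — violates.
(e) /dʒ.r.ɫ/: profile 2-5-5 — violates.
(f) /ʔ.r.m/: profile 1-5-4 — violates.

1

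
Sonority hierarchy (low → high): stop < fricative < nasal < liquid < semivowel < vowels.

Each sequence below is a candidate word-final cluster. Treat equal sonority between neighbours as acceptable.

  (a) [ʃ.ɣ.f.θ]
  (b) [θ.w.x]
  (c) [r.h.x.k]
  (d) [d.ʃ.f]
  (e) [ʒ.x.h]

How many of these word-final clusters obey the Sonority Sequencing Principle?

3

(a) [ʃ.ɣ.f.θ]: profile 2-2-2-2 — obeys.
(b) [θ.w.x]: profile 2-5-2 — violates.
(c) [r.h.x.k]: profile 4-2-2-1 — obeys.
(d) [d.ʃ.f]: profile 1-2-2 — violates.
(e) [ʒ.x.h]: profile 2-2-2 — obeys.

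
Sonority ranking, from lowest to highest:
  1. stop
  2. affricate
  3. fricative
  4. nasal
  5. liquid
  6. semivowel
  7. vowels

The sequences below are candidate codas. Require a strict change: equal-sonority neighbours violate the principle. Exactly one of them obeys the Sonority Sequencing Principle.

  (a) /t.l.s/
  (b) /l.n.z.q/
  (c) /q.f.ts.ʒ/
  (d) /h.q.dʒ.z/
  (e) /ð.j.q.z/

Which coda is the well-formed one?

b

(a) sonority 1-5-3: ill-formed.
(b) sonority 5-4-3-1: well-formed.
(c) sonority 1-3-2-3: ill-formed.
(d) sonority 3-1-2-3: ill-formed.
(e) sonority 3-6-1-3: ill-formed.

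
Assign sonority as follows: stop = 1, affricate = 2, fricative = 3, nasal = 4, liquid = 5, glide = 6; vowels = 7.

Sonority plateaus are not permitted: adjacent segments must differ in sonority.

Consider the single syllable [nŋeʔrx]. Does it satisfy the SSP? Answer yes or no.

no

Onset: /n/ is a nasal (sonority 4), /ŋ/ is a nasal (sonority 4); then the nucleus /e/ (sonority 7).
Onset profile 4-4-7 — does not strictly rise throughout.
Coda: /ʔ/ is a stop (sonority 1), /r/ is a liquid (sonority 5), /x/ is a fricative (sonority 3).
Coda profile 7-1-5-3 — does not strictly fall throughout.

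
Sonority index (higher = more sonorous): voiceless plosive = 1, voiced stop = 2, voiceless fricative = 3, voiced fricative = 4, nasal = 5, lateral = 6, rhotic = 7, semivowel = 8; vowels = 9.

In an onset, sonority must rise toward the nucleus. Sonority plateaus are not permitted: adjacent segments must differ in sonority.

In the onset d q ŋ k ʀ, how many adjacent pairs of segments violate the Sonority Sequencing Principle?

/d/ — voiced stop, sonority 2.
/q/ — voiceless plosive, sonority 1.
/ŋ/ — nasal, sonority 5.
/k/ — voiceless plosive, sonority 1.
/ʀ/ — rhotic, sonority 7.
/d/→/q/: 2→1 (does not rise) — violation.
/q/→/ŋ/: 1→5 (rises) — ok.
/ŋ/→/k/: 5→1 (does not rise) — violation.
/k/→/ʀ/: 1→7 (rises) — ok.

2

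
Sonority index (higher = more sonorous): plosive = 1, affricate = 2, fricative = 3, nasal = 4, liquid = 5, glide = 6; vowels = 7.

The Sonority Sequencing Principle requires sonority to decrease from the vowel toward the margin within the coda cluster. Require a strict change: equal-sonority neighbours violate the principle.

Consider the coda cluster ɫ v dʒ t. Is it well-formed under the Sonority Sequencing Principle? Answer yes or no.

/ɫ/: liquid = 5.
/v/: fricative = 3.
/dʒ/: affricate = 2.
/t/: plosive = 1.
The profile 5-3-2-1 strictly falls, so the coda cluster satisfies the SSP.

yes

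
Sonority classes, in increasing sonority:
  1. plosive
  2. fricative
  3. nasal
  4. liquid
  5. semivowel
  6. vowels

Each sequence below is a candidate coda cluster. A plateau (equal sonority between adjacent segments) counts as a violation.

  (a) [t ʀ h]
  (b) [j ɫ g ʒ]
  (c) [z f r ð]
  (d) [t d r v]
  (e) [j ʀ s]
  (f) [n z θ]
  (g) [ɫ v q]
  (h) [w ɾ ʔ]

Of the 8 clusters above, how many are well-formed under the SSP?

3

(a) 1-4-2 → violates
(b) 5-4-1-2 → violates
(c) 2-2-4-2 → violates
(d) 1-1-4-2 → violates
(e) 5-4-2 → obeys
(f) 3-2-2 → violates
(g) 4-2-1 → obeys
(h) 5-4-1 → obeys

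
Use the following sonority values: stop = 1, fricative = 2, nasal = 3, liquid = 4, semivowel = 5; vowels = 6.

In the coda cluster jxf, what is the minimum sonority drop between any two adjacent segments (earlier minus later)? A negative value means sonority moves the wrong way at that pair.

/j/: semivowel = 5.
/x/: fricative = 2.
/f/: fricative = 2.
/j/→/x/: change +3.
/x/→/f/: change +0.
Minimum = 0.

0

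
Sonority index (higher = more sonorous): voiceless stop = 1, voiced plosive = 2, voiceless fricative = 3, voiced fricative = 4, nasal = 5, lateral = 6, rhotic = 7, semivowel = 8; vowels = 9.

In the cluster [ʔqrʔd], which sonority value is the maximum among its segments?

7

/ʔ/ — voiceless stop, sonority 1.
/q/ — voiceless stop, sonority 1.
/r/ — rhotic, sonority 7.
/ʔ/ — voiceless stop, sonority 1.
/d/ — voiced plosive, sonority 2.
The maximum is 7.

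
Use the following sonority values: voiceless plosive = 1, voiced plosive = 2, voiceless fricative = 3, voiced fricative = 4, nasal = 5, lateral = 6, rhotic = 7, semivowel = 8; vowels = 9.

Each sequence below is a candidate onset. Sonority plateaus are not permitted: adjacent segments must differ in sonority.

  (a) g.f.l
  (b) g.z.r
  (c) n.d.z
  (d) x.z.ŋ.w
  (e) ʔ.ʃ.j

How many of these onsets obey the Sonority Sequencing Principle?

(a) g.f.l: profile 2-3-6 — obeys.
(b) g.z.r: profile 2-4-7 — obeys.
(c) n.d.z: profile 5-2-4 — violates.
(d) x.z.ŋ.w: profile 3-4-5-8 — obeys.
(e) ʔ.ʃ.j: profile 1-3-8 — obeys.

4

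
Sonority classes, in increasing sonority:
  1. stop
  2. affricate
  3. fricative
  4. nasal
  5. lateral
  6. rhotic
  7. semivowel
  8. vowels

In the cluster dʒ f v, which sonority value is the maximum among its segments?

/dʒ/: affricate = 2.
/f/: fricative = 3.
/v/: fricative = 3.
The maximum is 3.

3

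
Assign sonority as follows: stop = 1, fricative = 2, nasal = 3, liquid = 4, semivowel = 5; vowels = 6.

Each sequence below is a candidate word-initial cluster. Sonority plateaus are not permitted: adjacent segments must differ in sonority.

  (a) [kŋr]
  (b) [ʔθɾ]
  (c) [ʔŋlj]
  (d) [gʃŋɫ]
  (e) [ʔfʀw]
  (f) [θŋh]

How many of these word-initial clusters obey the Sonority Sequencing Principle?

5

(a) 1-3-4 → obeys
(b) 1-2-4 → obeys
(c) 1-3-4-5 → obeys
(d) 1-2-3-4 → obeys
(e) 1-2-4-5 → obeys
(f) 2-3-2 → violates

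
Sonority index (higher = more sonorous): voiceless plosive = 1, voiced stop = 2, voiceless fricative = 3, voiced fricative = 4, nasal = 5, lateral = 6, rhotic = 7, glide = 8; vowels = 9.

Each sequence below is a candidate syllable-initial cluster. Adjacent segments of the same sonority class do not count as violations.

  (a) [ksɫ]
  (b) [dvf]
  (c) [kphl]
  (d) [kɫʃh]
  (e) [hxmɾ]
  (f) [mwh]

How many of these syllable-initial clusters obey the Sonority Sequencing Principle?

(a) sonority 1-3-6: well-formed.
(b) sonority 2-4-3: ill-formed.
(c) sonority 1-1-3-6: well-formed.
(d) sonority 1-6-3-3: ill-formed.
(e) sonority 3-3-5-7: well-formed.
(f) sonority 5-8-3: ill-formed.

3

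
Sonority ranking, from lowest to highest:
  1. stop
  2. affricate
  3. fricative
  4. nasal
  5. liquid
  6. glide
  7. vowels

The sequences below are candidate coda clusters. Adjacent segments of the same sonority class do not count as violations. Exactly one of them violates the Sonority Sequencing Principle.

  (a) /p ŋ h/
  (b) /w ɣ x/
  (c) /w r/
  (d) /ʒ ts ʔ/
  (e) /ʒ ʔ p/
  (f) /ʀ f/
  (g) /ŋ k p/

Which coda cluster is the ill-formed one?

a

(a) 1-4-3 → violates
(b) 6-3-3 → obeys
(c) 6-5 → obeys
(d) 3-2-1 → obeys
(e) 3-1-1 → obeys
(f) 5-3 → obeys
(g) 4-1-1 → obeys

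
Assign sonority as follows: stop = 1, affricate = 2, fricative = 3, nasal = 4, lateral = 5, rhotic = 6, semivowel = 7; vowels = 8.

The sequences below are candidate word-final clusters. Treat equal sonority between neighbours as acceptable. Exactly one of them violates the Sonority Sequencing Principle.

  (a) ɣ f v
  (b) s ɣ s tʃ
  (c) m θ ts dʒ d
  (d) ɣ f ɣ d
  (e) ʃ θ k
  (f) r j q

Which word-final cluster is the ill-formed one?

f

(a) ɣ f v: profile 3-3-3 — obeys.
(b) s ɣ s tʃ: profile 3-3-3-2 — obeys.
(c) m θ ts dʒ d: profile 4-3-2-2-1 — obeys.
(d) ɣ f ɣ d: profile 3-3-3-1 — obeys.
(e) ʃ θ k: profile 3-3-1 — obeys.
(f) r j q: profile 6-7-1 — violates.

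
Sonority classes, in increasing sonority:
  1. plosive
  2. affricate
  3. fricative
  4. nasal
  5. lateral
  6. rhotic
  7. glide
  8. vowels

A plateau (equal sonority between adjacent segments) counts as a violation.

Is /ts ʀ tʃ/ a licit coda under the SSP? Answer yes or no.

no

/ts/ — affricate, sonority 2.
/ʀ/ — rhotic, sonority 6.
/tʃ/ — affricate, sonority 2.
The profile is 2-6-2. Between /ts/ (2) and /ʀ/ (6) sonority does not fall, so the cluster violates the SSP.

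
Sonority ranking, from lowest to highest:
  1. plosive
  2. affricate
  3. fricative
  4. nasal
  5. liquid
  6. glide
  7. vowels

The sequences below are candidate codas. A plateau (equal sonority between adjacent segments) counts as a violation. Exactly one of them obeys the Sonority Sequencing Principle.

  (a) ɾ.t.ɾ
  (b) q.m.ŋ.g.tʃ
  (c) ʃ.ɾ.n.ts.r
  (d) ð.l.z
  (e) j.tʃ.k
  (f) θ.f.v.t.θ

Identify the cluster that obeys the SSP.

e

(a) ɾ.t.ɾ: profile 5-1-5 — violates.
(b) q.m.ŋ.g.tʃ: profile 1-4-4-1-2 — violates.
(c) ʃ.ɾ.n.ts.r: profile 3-5-4-2-5 — violates.
(d) ð.l.z: profile 3-5-3 — violates.
(e) j.tʃ.k: profile 6-2-1 — obeys.
(f) θ.f.v.t.θ: profile 3-3-3-1-3 — violates.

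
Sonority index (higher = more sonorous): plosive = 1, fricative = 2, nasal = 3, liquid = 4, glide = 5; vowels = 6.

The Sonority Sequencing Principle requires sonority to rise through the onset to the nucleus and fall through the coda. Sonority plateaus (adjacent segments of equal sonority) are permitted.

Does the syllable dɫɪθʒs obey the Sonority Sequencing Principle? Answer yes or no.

Onset: /d/ is a plosive (sonority 1), /ɫ/ is a liquid (sonority 4); then the nucleus /ɪ/ (sonority 6).
Onset profile 1-4-6 — rises to the nucleus.
Coda: /θ/ is a fricative (sonority 2), /ʒ/ is a fricative (sonority 2), /s/ is a fricative (sonority 2).
Coda profile 6-2-2-2 — falls from the nucleus.

yes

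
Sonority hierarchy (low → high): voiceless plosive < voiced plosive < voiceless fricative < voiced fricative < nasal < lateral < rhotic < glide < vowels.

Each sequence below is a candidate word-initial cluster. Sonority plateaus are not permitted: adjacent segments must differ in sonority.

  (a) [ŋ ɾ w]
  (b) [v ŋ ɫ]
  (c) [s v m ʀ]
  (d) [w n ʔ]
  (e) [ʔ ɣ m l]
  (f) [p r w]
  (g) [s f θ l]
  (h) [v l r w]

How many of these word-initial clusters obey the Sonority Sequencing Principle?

6

(a) sonority 5-7-8: well-formed.
(b) sonority 4-5-6: well-formed.
(c) sonority 3-4-5-7: well-formed.
(d) sonority 8-5-1: ill-formed.
(e) sonority 1-4-5-6: well-formed.
(f) sonority 1-7-8: well-formed.
(g) sonority 3-3-3-6: ill-formed.
(h) sonority 4-6-7-8: well-formed.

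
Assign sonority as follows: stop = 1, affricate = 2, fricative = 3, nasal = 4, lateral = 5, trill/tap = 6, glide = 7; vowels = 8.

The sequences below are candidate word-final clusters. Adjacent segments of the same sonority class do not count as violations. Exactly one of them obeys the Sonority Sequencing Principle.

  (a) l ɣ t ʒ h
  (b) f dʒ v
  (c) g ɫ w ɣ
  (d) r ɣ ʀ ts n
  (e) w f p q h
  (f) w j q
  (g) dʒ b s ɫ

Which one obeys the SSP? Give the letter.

f

(a) sonority 5-3-1-3-3: ill-formed.
(b) sonority 3-2-3: ill-formed.
(c) sonority 1-5-7-3: ill-formed.
(d) sonority 6-3-6-2-4: ill-formed.
(e) sonority 7-3-1-1-3: ill-formed.
(f) sonority 7-7-1: well-formed.
(g) sonority 2-1-3-5: ill-formed.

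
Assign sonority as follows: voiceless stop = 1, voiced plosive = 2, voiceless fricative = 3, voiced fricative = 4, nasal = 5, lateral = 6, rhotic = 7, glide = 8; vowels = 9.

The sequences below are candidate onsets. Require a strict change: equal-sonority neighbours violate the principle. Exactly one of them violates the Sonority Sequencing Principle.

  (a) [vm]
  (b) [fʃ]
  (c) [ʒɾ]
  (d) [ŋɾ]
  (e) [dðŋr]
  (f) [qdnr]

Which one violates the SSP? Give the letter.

(a) sonority 4-5: well-formed.
(b) sonority 3-3: ill-formed.
(c) sonority 4-7: well-formed.
(d) sonority 5-7: well-formed.
(e) sonority 2-4-5-7: well-formed.
(f) sonority 1-2-5-7: well-formed.

b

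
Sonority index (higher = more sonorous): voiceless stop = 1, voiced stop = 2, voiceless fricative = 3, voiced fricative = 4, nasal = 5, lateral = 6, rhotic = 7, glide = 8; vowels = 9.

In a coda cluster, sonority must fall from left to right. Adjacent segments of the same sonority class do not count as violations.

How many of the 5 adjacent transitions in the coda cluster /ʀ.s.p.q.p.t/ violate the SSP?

0

/ʀ/ — rhotic, sonority 7.
/s/ — voiceless fricative, sonority 3.
/p/ — voiceless stop, sonority 1.
/q/ — voiceless stop, sonority 1.
/p/ — voiceless stop, sonority 1.
/t/ — voiceless stop, sonority 1.
/ʀ/→/s/: 7→3 (falls) — ok.
/s/→/p/: 3→1 (falls) — ok.
/p/→/q/: 1→1 (plateau, allowed) — ok.
/q/→/p/: 1→1 (plateau, allowed) — ok.
/p/→/t/: 1→1 (plateau, allowed) — ok.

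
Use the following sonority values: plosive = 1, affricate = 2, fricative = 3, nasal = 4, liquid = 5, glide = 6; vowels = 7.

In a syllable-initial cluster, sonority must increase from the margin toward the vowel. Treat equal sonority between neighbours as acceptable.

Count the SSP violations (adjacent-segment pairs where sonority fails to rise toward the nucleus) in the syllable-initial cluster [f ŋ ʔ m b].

2

/f/: fricative = 3.
/ŋ/: nasal = 4.
/ʔ/: plosive = 1.
/m/: nasal = 4.
/b/: plosive = 1.
/f/→/ŋ/: 3→4 (rises) — ok.
/ŋ/→/ʔ/: 4→1 (does not rise) — violation.
/ʔ/→/m/: 1→4 (rises) — ok.
/m/→/b/: 4→1 (does not rise) — violation.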